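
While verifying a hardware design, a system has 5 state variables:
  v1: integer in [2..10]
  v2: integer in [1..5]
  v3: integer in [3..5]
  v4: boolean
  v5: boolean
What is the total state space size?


State space = product of domain sizes of all variables.
Domain sizes:
  v1 (integer in [2..10]): 9
  v2 (integer in [1..5]): 5
  v3 (integer in [3..5]): 3
  v4 (boolean): 2
  v5 (boolean): 2
Product = 9 * 5 * 3 * 2 * 2 = 540

540


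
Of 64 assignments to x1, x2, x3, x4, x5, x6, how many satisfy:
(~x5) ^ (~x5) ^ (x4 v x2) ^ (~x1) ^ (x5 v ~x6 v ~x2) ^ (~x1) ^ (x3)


CNF with 7 clauses over 6 vars (64 assignments).
An assignment satisfies CNF iff every clause has >=1 true literal.
Check each row (bits = x1,x2,x3,x4,x5,x6; clause T/F shown):
  row 0 [000000]: clauses=TTFTTTF -> 0
  row 1 [000001]: clauses=TTFTTTF -> 0
  row 2 [000010]: clauses=FFFTTTF -> 0
  row 3 [000011]: clauses=FFFTTTF -> 0
  row 4 [000100]: clauses=TTTTTTF -> 0
  (every remaining row is evaluated the same way; all 64 results are listed next)
Full result column, 8 rows per line (x1,x2,x3 fixed per line; x4,x5,x6 runs 000..111 left to right):
  rows 0-7 [x1,x2,x3=000]: 00000000  (ones: 0)
  rows 8-15 [x1,x2,x3=001]: 00001100  (ones: 2)
  rows 16-23 [x1,x2,x3=010]: 00000000  (ones: 0)
  rows 24-31 [x1,x2,x3=011]: 10001000  (ones: 2)
  rows 32-39 [x1,x2,x3=100]: 00000000  (ones: 0)
  rows 40-47 [x1,x2,x3=101]: 00000000  (ones: 0)
  rows 48-55 [x1,x2,x3=110]: 00000000  (ones: 0)
  rows 56-63 [x1,x2,x3=111]: 00000000  (ones: 0)
Satisfying assignments = 0+2+0+2+0+0+0+0 = 4

4


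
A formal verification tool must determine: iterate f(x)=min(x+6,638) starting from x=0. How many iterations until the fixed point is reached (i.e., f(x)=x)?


Step 1: x=0, cap=638, increment=6
Step 2: x grows by 6 each step until capped at 638; fixed point is x=638
Step 3: iterations = ceil(638/6) = 107

107


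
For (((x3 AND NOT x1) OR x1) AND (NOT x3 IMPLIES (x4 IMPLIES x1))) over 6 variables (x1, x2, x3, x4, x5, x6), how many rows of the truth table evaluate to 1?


Formula: (((x3 AND NOT x1) OR x1) AND (NOT x3 IMPLIES (x4 IMPLIES x1))) over 6 vars (64 rows)
Evaluate each row (x1, x2, x3, x4, x5, x6 as bits, MSB first):
  row 0 [000000]: (((0 AND NOT 0) OR 0) AND (NOT 0 IMPLIES (0 IMPLIES 0))) -> 0
  row 1 [000001]: (((0 AND NOT 0) OR 0) AND (NOT 0 IMPLIES (0 IMPLIES 0))) -> 0
  row 2 [000010]: (((0 AND NOT 0) OR 0) AND (NOT 0 IMPLIES (0 IMPLIES 0))) -> 0
  row 3 [000011]: (((0 AND NOT 0) OR 0) AND (NOT 0 IMPLIES (0 IMPLIES 0))) -> 0
  row 4 [000100]: (((0 AND NOT 0) OR 0) AND (NOT 0 IMPLIES (1 IMPLIES 0))) -> 0
  (every remaining row is evaluated the same way; all 64 results are listed next)
Full result column, 8 rows per line (x1,x2,x3 fixed per line; x4,x5,x6 runs 000..111 left to right):
  rows 0-7 [x1,x2,x3=000]: 00000000  (ones: 0)
  rows 8-15 [x1,x2,x3=001]: 11111111  (ones: 8)
  rows 16-23 [x1,x2,x3=010]: 00000000  (ones: 0)
  rows 24-31 [x1,x2,x3=011]: 11111111  (ones: 8)
  rows 32-39 [x1,x2,x3=100]: 11111111  (ones: 8)
  rows 40-47 [x1,x2,x3=101]: 11111111  (ones: 8)
  rows 48-55 [x1,x2,x3=110]: 11111111  (ones: 8)
  rows 56-63 [x1,x2,x3=111]: 11111111  (ones: 8)
Count of 1-rows = 0+8+0+8+8+8+8+8 = 48

48


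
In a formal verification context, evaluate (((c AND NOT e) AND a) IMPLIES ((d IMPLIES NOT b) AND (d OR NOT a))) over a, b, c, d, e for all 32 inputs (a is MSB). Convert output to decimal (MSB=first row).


Formula: (((c AND NOT e) AND a) IMPLIES ((d IMPLIES NOT b) AND (d OR NOT a))) over a, b, c, d, e (32 rows)
Evaluate each row (bits = a,b,c,d,e, MSB first):
  row 0 [00000]: (((0 AND NOT 0) AND 0) IMPLIES ((0 IMPLIES NOT 0) AND (0 OR NOT 0))) -> 1
  row 1 [00001]: (((0 AND NOT 1) AND 0) IMPLIES ((0 IMPLIES NOT 0) AND (0 OR NOT 0))) -> 1
  row 2 [00010]: (((0 AND NOT 0) AND 0) IMPLIES ((1 IMPLIES NOT 0) AND (1 OR NOT 0))) -> 1
  row 3 [00011]: (((0 AND NOT 1) AND 0) IMPLIES ((1 IMPLIES NOT 0) AND (1 OR NOT 0))) -> 1
  row 4 [00100]: (((1 AND NOT 0) AND 0) IMPLIES ((0 IMPLIES NOT 0) AND (0 OR NOT 0))) -> 1
  row 5 [00101]: (((1 AND NOT 1) AND 0) IMPLIES ((0 IMPLIES NOT 0) AND (0 OR NOT 0))) -> 1
  row 6 [00110]: (((1 AND NOT 0) AND 0) IMPLIES ((1 IMPLIES NOT 0) AND (1 OR NOT 0))) -> 1
  row 7 [00111]: (((1 AND NOT 1) AND 0) IMPLIES ((1 IMPLIES NOT 0) AND (1 OR NOT 0))) -> 1
  row 8 [01000]: (((0 AND NOT 0) AND 0) IMPLIES ((0 IMPLIES NOT 1) AND (0 OR NOT 0))) -> 1
  row 9 [01001]: (((0 AND NOT 1) AND 0) IMPLIES ((0 IMPLIES NOT 1) AND (0 OR NOT 0))) -> 1
  row 10 [01010]: (((0 AND NOT 0) AND 0) IMPLIES ((1 IMPLIES NOT 1) AND (1 OR NOT 0))) -> 1
  row 11 [01011]: (((0 AND NOT 1) AND 0) IMPLIES ((1 IMPLIES NOT 1) AND (1 OR NOT 0))) -> 1
  row 12 [01100]: (((1 AND NOT 0) AND 0) IMPLIES ((0 IMPLIES NOT 1) AND (0 OR NOT 0))) -> 1
  row 13 [01101]: (((1 AND NOT 1) AND 0) IMPLIES ((0 IMPLIES NOT 1) AND (0 OR NOT 0))) -> 1
  row 14 [01110]: (((1 AND NOT 0) AND 0) IMPLIES ((1 IMPLIES NOT 1) AND (1 OR NOT 0))) -> 1
  row 15 [01111]: (((1 AND NOT 1) AND 0) IMPLIES ((1 IMPLIES NOT 1) AND (1 OR NOT 0))) -> 1
  row 16 [10000]: (((0 AND NOT 0) AND 1) IMPLIES ((0 IMPLIES NOT 0) AND (0 OR NOT 1))) -> 1
  row 17 [10001]: (((0 AND NOT 1) AND 1) IMPLIES ((0 IMPLIES NOT 0) AND (0 OR NOT 1))) -> 1
  row 18 [10010]: (((0 AND NOT 0) AND 1) IMPLIES ((1 IMPLIES NOT 0) AND (1 OR NOT 1))) -> 1
  row 19 [10011]: (((0 AND NOT 1) AND 1) IMPLIES ((1 IMPLIES NOT 0) AND (1 OR NOT 1))) -> 1
  row 20 [10100]: (((1 AND NOT 0) AND 1) IMPLIES ((0 IMPLIES NOT 0) AND (0 OR NOT 1))) -> 0
  row 21 [10101]: (((1 AND NOT 1) AND 1) IMPLIES ((0 IMPLIES NOT 0) AND (0 OR NOT 1))) -> 1
  row 22 [10110]: (((1 AND NOT 0) AND 1) IMPLIES ((1 IMPLIES NOT 0) AND (1 OR NOT 1))) -> 1
  row 23 [10111]: (((1 AND NOT 1) AND 1) IMPLIES ((1 IMPLIES NOT 0) AND (1 OR NOT 1))) -> 1
  row 24 [11000]: (((0 AND NOT 0) AND 1) IMPLIES ((0 IMPLIES NOT 1) AND (0 OR NOT 1))) -> 1
  row 25 [11001]: (((0 AND NOT 1) AND 1) IMPLIES ((0 IMPLIES NOT 1) AND (0 OR NOT 1))) -> 1
  row 26 [11010]: (((0 AND NOT 0) AND 1) IMPLIES ((1 IMPLIES NOT 1) AND (1 OR NOT 1))) -> 1
  row 27 [11011]: (((0 AND NOT 1) AND 1) IMPLIES ((1 IMPLIES NOT 1) AND (1 OR NOT 1))) -> 1
  row 28 [11100]: (((1 AND NOT 0) AND 1) IMPLIES ((0 IMPLIES NOT 1) AND (0 OR NOT 1))) -> 0
  row 29 [11101]: (((1 AND NOT 1) AND 1) IMPLIES ((0 IMPLIES NOT 1) AND (0 OR NOT 1))) -> 1
  row 30 [11110]: (((1 AND NOT 0) AND 1) IMPLIES ((1 IMPLIES NOT 1) AND (1 OR NOT 1))) -> 0
  row 31 [11111]: (((1 AND NOT 1) AND 1) IMPLIES ((1 IMPLIES NOT 1) AND (1 OR NOT 1))) -> 1
Full result column, 4 rows per line (a,b,c fixed per line; d,e runs 00..11 left to right):
  rows 0-3 [a,b,c=000]: 1111  = hex F
  rows 4-7 [a,b,c=001]: 1111  = hex F
  rows 8-11 [a,b,c=010]: 1111  = hex F
  rows 12-15 [a,b,c=011]: 1111  = hex F
  rows 16-19 [a,b,c=100]: 1111  = hex F
  rows 20-23 [a,b,c=101]: 0111  = hex 7
  rows 24-27 [a,b,c=110]: 1111  = hex F
  rows 28-31 [a,b,c=111]: 0101  = hex 5
Output column (row 0 .. row 31) = 11111111111111111111011111110101
Output column grouped in 4s = 1111 1111 1111 1111 1111 0111 1111 0101 = 0xFFFFF7F5
Convert to decimal digit by digit (value = value*16 + digit):
  F -> 15
  15*16 + 15 (F) = 255
  255*16 + 15 (F) = 4095
  4095*16 + 15 (F) = 65535
  65535*16 + 15 (F) = 1048575
  1048575*16 + 7 = 16777207
  16777207*16 + 15 (F) = 268435327
  268435327*16 + 5 = 4294965237
Decimal = 4294965237

4294965237


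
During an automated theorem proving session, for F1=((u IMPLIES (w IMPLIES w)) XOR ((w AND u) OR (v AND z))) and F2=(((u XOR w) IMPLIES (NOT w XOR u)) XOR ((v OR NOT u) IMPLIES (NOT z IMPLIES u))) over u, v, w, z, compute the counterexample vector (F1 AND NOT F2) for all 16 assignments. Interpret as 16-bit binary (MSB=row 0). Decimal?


F1 = ((u IMPLIES (w IMPLIES w)) XOR ((w AND u) OR (v AND z)))
F2 = (((u XOR w) IMPLIES (NOT w XOR u)) XOR ((v OR NOT u) IMPLIES (NOT z IMPLIES u)))
Counterexample to F1=>F2 is where F1=1 and F2=0.
Evaluate each row (bits = u,v,w,z, MSB first):
  row 0 [0000]: F1=1 F2=1 -> F1&~F2 -> 0
  row 1 [0001]: F1=1 F2=0 -> F1&~F2 -> 1
  row 2 [0010]: F1=1 F2=0 -> F1&~F2 -> 1
  row 3 [0011]: F1=1 F2=1 -> F1&~F2 -> 0
  row 4 [0100]: F1=1 F2=1 -> F1&~F2 -> 0
  row 5 [0101]: F1=0 F2=0 -> F1&~F2 -> 0
  row 6 [0110]: F1=1 F2=0 -> F1&~F2 -> 1
  row 7 [0111]: F1=0 F2=1 -> F1&~F2 -> 0
  row 8 [1000]: F1=1 F2=1 -> F1&~F2 -> 0
  row 9 [1001]: F1=1 F2=1 -> F1&~F2 -> 0
  row 10 [1010]: F1=0 F2=0 -> F1&~F2 -> 0
  row 11 [1011]: F1=0 F2=0 -> F1&~F2 -> 0
  row 12 [1100]: F1=1 F2=1 -> F1&~F2 -> 0
  row 13 [1101]: F1=0 F2=1 -> F1&~F2 -> 0
  row 14 [1110]: F1=0 F2=0 -> F1&~F2 -> 0
  row 15 [1111]: F1=0 F2=0 -> F1&~F2 -> 0
Full result column, 4 rows per line (u,v fixed per line; w,z runs 00..11 left to right):
  rows 0-3 [u,v=00]: 0110  = hex 6
  rows 4-7 [u,v=01]: 0010  = hex 2
  rows 8-11 [u,v=10]: 0000  = hex 0
  rows 12-15 [u,v=11]: 0000  = hex 0
Counterexample vector (row 0 .. row 15) = 0110001000000000
Output column grouped in 4s = 0110 0010 0000 0000 = 0x6200
Convert to decimal digit by digit (value = value*16 + digit):
  6 -> 6
  6*16 + 2 = 98
  98*16 + 0 = 1568
  1568*16 + 0 = 25088
Decimal = 25088

25088


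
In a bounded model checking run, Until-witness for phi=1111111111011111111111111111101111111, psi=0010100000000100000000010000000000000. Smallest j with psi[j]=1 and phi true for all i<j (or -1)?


(phi U psi) at 0: need smallest j with psi[j]=1 and phi[i]=1 for all i in [0,j).
Scan from step 0:
  step 0: phi=1, psi=0 -> continue
  step 1: phi=1, psi=0 -> continue
  step 2: psi=1 and phi held for [0,2) -> witness found
Witness step = 2

2


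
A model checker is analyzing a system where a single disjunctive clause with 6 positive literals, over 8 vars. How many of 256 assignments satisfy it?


Step 1: Total=2^8=256
Step 2: Unsat when all 6 false: 2^2=4
Step 3: Sat=256-4=252

252


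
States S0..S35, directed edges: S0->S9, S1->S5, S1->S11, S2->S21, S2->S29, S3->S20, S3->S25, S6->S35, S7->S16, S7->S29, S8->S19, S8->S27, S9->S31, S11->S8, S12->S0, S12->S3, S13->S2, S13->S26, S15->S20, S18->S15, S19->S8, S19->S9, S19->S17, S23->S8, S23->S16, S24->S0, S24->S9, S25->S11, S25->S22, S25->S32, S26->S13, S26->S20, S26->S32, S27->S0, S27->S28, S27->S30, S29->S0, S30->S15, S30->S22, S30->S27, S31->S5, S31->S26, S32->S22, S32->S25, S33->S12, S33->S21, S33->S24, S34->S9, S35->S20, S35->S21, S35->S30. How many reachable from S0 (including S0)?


BFS from S0:
  layer 0: {S0}
  layer 1: {S9}
  layer 2: {S31}
  layer 3: {S5, S26}
  layer 4: {S13, S20, S32}
  layer 5: {S2, S22, S25}
  layer 6: {S11, S21, S29}
  layer 7: {S8}
  layer 8: {S19, S27}
  layer 9: {S17, S28, S30}
  layer 10: {S15}
Reachable set: {S0, S2, S5, S8, S9, S11, S13, S15, S17, S19, S20, S21, S22, S25, S26, S27, S28, S29, S30, S31, S32}
Count = 21

21


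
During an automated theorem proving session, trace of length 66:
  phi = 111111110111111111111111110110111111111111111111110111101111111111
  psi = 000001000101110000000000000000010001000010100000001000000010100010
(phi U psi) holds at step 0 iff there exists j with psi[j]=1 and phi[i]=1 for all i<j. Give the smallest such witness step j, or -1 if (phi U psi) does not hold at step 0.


(phi U psi) at 0: need smallest j with psi[j]=1 and phi[i]=1 for all i in [0,j).
Scan from step 0:
  step 0: phi=1, psi=0 -> continue
  step 1: phi=1, psi=0 -> continue
  step 2: phi=1, psi=0 -> continue
  step 3: phi=1, psi=0 -> continue
  step 5: psi=1 and phi held for [0,5) -> witness found
Witness step = 5

5


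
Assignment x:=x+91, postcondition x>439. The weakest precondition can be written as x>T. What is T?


Formula: wp(x:=E, P) = P[E/x] (substitute E for x in postcondition)
Step 1: Postcondition: x>439
Step 2: Substitute x+91 for x: x+91>439
Step 3: Solve for x: x > 439-91 = 348

348


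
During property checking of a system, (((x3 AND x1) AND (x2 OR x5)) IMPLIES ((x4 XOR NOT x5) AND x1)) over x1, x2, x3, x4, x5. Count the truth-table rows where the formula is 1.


Formula: (((x3 AND x1) AND (x2 OR x5)) IMPLIES ((x4 XOR NOT x5) AND x1)) over 5 vars (32 rows)
Evaluate each row (x1, x2, x3, x4, x5 as bits, MSB first):
  row 0 [00000]: (((0 AND 0) AND (0 OR 0)) IMPLIES ((0 XOR NOT 0) AND 0)) -> 1
  row 1 [00001]: (((0 AND 0) AND (0 OR 1)) IMPLIES ((0 XOR NOT 1) AND 0)) -> 1
  row 2 [00010]: (((0 AND 0) AND (0 OR 0)) IMPLIES ((1 XOR NOT 0) AND 0)) -> 1
  row 3 [00011]: (((0 AND 0) AND (0 OR 1)) IMPLIES ((1 XOR NOT 1) AND 0)) -> 1
  row 4 [00100]: (((1 AND 0) AND (0 OR 0)) IMPLIES ((0 XOR NOT 0) AND 0)) -> 1
  row 5 [00101]: (((1 AND 0) AND (0 OR 1)) IMPLIES ((0 XOR NOT 1) AND 0)) -> 1
  row 6 [00110]: (((1 AND 0) AND (0 OR 0)) IMPLIES ((1 XOR NOT 0) AND 0)) -> 1
  row 7 [00111]: (((1 AND 0) AND (0 OR 1)) IMPLIES ((1 XOR NOT 1) AND 0)) -> 1
  row 8 [01000]: (((0 AND 0) AND (1 OR 0)) IMPLIES ((0 XOR NOT 0) AND 0)) -> 1
  row 9 [01001]: (((0 AND 0) AND (1 OR 1)) IMPLIES ((0 XOR NOT 1) AND 0)) -> 1
  row 10 [01010]: (((0 AND 0) AND (1 OR 0)) IMPLIES ((1 XOR NOT 0) AND 0)) -> 1
  row 11 [01011]: (((0 AND 0) AND (1 OR 1)) IMPLIES ((1 XOR NOT 1) AND 0)) -> 1
  row 12 [01100]: (((1 AND 0) AND (1 OR 0)) IMPLIES ((0 XOR NOT 0) AND 0)) -> 1
  row 13 [01101]: (((1 AND 0) AND (1 OR 1)) IMPLIES ((0 XOR NOT 1) AND 0)) -> 1
  row 14 [01110]: (((1 AND 0) AND (1 OR 0)) IMPLIES ((1 XOR NOT 0) AND 0)) -> 1
  row 15 [01111]: (((1 AND 0) AND (1 OR 1)) IMPLIES ((1 XOR NOT 1) AND 0)) -> 1
  row 16 [10000]: (((0 AND 1) AND (0 OR 0)) IMPLIES ((0 XOR NOT 0) AND 1)) -> 1
  row 17 [10001]: (((0 AND 1) AND (0 OR 1)) IMPLIES ((0 XOR NOT 1) AND 1)) -> 1
  row 18 [10010]: (((0 AND 1) AND (0 OR 0)) IMPLIES ((1 XOR NOT 0) AND 1)) -> 1
  row 19 [10011]: (((0 AND 1) AND (0 OR 1)) IMPLIES ((1 XOR NOT 1) AND 1)) -> 1
  row 20 [10100]: (((1 AND 1) AND (0 OR 0)) IMPLIES ((0 XOR NOT 0) AND 1)) -> 1
  row 21 [10101]: (((1 AND 1) AND (0 OR 1)) IMPLIES ((0 XOR NOT 1) AND 1)) -> 0
  row 22 [10110]: (((1 AND 1) AND (0 OR 0)) IMPLIES ((1 XOR NOT 0) AND 1)) -> 1
  row 23 [10111]: (((1 AND 1) AND (0 OR 1)) IMPLIES ((1 XOR NOT 1) AND 1)) -> 1
  row 24 [11000]: (((0 AND 1) AND (1 OR 0)) IMPLIES ((0 XOR NOT 0) AND 1)) -> 1
  row 25 [11001]: (((0 AND 1) AND (1 OR 1)) IMPLIES ((0 XOR NOT 1) AND 1)) -> 1
  row 26 [11010]: (((0 AND 1) AND (1 OR 0)) IMPLIES ((1 XOR NOT 0) AND 1)) -> 1
  row 27 [11011]: (((0 AND 1) AND (1 OR 1)) IMPLIES ((1 XOR NOT 1) AND 1)) -> 1
  row 28 [11100]: (((1 AND 1) AND (1 OR 0)) IMPLIES ((0 XOR NOT 0) AND 1)) -> 1
  row 29 [11101]: (((1 AND 1) AND (1 OR 1)) IMPLIES ((0 XOR NOT 1) AND 1)) -> 0
  row 30 [11110]: (((1 AND 1) AND (1 OR 0)) IMPLIES ((1 XOR NOT 0) AND 1)) -> 0
  row 31 [11111]: (((1 AND 1) AND (1 OR 1)) IMPLIES ((1 XOR NOT 1) AND 1)) -> 1
Full result column, 8 rows per line (x1,x2 fixed per line; x3,x4,x5 runs 000..111 left to right):
  rows 0-7 [x1,x2=00]: 11111111  (ones: 8)
  rows 8-15 [x1,x2=01]: 11111111  (ones: 8)
  rows 16-23 [x1,x2=10]: 11111011  (ones: 7)
  rows 24-31 [x1,x2=11]: 11111001  (ones: 6)
Count of 1-rows = 8+8+7+6 = 29

29


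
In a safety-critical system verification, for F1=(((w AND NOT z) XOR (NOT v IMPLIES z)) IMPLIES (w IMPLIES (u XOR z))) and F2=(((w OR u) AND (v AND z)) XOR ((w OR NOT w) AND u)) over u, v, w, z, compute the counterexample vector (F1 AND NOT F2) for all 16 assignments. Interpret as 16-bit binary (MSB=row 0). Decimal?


F1 = (((w AND NOT z) XOR (NOT v IMPLIES z)) IMPLIES (w IMPLIES (u XOR z)))
F2 = (((w OR u) AND (v AND z)) XOR ((w OR NOT w) AND u))
Counterexample to F1=>F2 is where F1=1 and F2=0.
Evaluate each row (bits = u,v,w,z, MSB first):
  row 0 [0000]: F1=1 F2=0 -> F1&~F2 -> 1
  row 1 [0001]: F1=1 F2=0 -> F1&~F2 -> 1
  row 2 [0010]: F1=0 F2=0 -> F1&~F2 -> 0
  row 3 [0011]: F1=1 F2=0 -> F1&~F2 -> 1
  row 4 [0100]: F1=1 F2=0 -> F1&~F2 -> 1
  row 5 [0101]: F1=1 F2=0 -> F1&~F2 -> 1
  row 6 [0110]: F1=1 F2=0 -> F1&~F2 -> 1
  row 7 [0111]: F1=1 F2=1 -> F1&~F2 -> 0
  row 8 [1000]: F1=1 F2=1 -> F1&~F2 -> 0
  row 9 [1001]: F1=1 F2=1 -> F1&~F2 -> 0
  row 10 [1010]: F1=1 F2=1 -> F1&~F2 -> 0
  row 11 [1011]: F1=0 F2=1 -> F1&~F2 -> 0
  row 12 [1100]: F1=1 F2=1 -> F1&~F2 -> 0
  row 13 [1101]: F1=1 F2=0 -> F1&~F2 -> 1
  row 14 [1110]: F1=1 F2=1 -> F1&~F2 -> 0
  row 15 [1111]: F1=0 F2=0 -> F1&~F2 -> 0
Full result column, 4 rows per line (u,v fixed per line; w,z runs 00..11 left to right):
  rows 0-3 [u,v=00]: 1101  = hex D
  rows 4-7 [u,v=01]: 1110  = hex E
  rows 8-11 [u,v=10]: 0000  = hex 0
  rows 12-15 [u,v=11]: 0100  = hex 4
Counterexample vector (row 0 .. row 15) = 1101111000000100
Output column grouped in 4s = 1101 1110 0000 0100 = 0xDE04
Convert to decimal digit by digit (value = value*16 + digit):
  D -> 13
  13*16 + 14 (E) = 222
  222*16 + 0 = 3552
  3552*16 + 4 = 56836
Decimal = 56836

56836


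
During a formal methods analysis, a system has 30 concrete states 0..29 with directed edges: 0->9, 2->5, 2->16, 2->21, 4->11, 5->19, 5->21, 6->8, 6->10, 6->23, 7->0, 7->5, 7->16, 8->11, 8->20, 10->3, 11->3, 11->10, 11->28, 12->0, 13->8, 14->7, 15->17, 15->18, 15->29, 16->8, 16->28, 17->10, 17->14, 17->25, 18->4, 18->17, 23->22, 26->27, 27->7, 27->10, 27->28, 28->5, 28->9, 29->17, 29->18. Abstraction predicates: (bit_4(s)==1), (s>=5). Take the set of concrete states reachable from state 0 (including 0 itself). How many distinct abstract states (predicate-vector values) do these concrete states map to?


BFS from 0:
Concrete reachable: {0, 9}
Abstract via predicates (bit_4(s)==1), (s>=5):
  (0,0) <- {0}
  (0,1) <- {9}
Distinct abstract states = 2

2


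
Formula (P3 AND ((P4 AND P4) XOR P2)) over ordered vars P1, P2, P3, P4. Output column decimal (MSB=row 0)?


Formula: (P3 AND ((P4 AND P4) XOR P2)) over P1, P2, P3, P4 (16 rows)
Evaluate each row (bits = P1,P2,P3,P4, MSB first):
  row 0 [0000]: (0 AND ((0 AND 0) XOR 0)) -> 0
  row 1 [0001]: (0 AND ((1 AND 1) XOR 0)) -> 0
  row 2 [0010]: (1 AND ((0 AND 0) XOR 0)) -> 0
  row 3 [0011]: (1 AND ((1 AND 1) XOR 0)) -> 1
  row 4 [0100]: (0 AND ((0 AND 0) XOR 1)) -> 0
  row 5 [0101]: (0 AND ((1 AND 1) XOR 1)) -> 0
  row 6 [0110]: (1 AND ((0 AND 0) XOR 1)) -> 1
  row 7 [0111]: (1 AND ((1 AND 1) XOR 1)) -> 0
  row 8 [1000]: (0 AND ((0 AND 0) XOR 0)) -> 0
  row 9 [1001]: (0 AND ((1 AND 1) XOR 0)) -> 0
  row 10 [1010]: (1 AND ((0 AND 0) XOR 0)) -> 0
  row 11 [1011]: (1 AND ((1 AND 1) XOR 0)) -> 1
  row 12 [1100]: (0 AND ((0 AND 0) XOR 1)) -> 0
  row 13 [1101]: (0 AND ((1 AND 1) XOR 1)) -> 0
  row 14 [1110]: (1 AND ((0 AND 0) XOR 1)) -> 1
  row 15 [1111]: (1 AND ((1 AND 1) XOR 1)) -> 0
Full result column, 4 rows per line (P1,P2 fixed per line; P3,P4 runs 00..11 left to right):
  rows 0-3 [P1,P2=00]: 0001  = hex 1
  rows 4-7 [P1,P2=01]: 0010  = hex 2
  rows 8-11 [P1,P2=10]: 0001  = hex 1
  rows 12-15 [P1,P2=11]: 0010  = hex 2
Output column (row 0 .. row 15) = 0001001000010010
Output column grouped in 4s = 0001 0010 0001 0010 = 0x1212
Convert to decimal digit by digit (value = value*16 + digit):
  1 -> 1
  1*16 + 2 = 18
  18*16 + 1 = 289
  289*16 + 2 = 4626
Decimal = 4626

4626


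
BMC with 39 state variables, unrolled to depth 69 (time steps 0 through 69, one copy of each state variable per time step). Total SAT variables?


BMC unrolls to depth k, creating one copy of each state var for steps 0..k.
Step count = 69 + 1 = 70 (steps 0 through 69)
Vars per step = 39
Total = 39 * 70 = 2730

2730


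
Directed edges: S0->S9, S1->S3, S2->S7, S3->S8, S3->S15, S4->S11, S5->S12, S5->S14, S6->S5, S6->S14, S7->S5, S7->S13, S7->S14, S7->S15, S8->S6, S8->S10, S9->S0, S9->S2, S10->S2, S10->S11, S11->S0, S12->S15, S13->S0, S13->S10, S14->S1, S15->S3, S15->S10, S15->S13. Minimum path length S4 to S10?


BFS layer-by-layer from S4:
  dist 0: {S4}
  dist 1: {S11}
  dist 2: {S0}
  dist 3: {S9}
  dist 4: {S2}
  dist 5: {S7}
  dist 6: {S5, S13, S14, S15}
  dist 7: {S1, S3, S10, S12}
  -> S10 reached at distance 7
Shortest path length = 7

7


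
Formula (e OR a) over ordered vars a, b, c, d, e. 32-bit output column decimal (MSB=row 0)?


Formula: (e OR a) over a, b, c, d, e (32 rows)
Evaluate each row (bits = a,b,c,d,e, MSB first):
  row 0 [00000]: (0 OR 0) -> 0
  row 1 [00001]: (1 OR 0) -> 1
  row 2 [00010]: (0 OR 0) -> 0
  row 3 [00011]: (1 OR 0) -> 1
  row 4 [00100]: (0 OR 0) -> 0
  row 5 [00101]: (1 OR 0) -> 1
  row 6 [00110]: (0 OR 0) -> 0
  row 7 [00111]: (1 OR 0) -> 1
  row 8 [01000]: (0 OR 0) -> 0
  row 9 [01001]: (1 OR 0) -> 1
  row 10 [01010]: (0 OR 0) -> 0
  row 11 [01011]: (1 OR 0) -> 1
  row 12 [01100]: (0 OR 0) -> 0
  row 13 [01101]: (1 OR 0) -> 1
  row 14 [01110]: (0 OR 0) -> 0
  row 15 [01111]: (1 OR 0) -> 1
  row 16 [10000]: (0 OR 1) -> 1
  row 17 [10001]: (1 OR 1) -> 1
  row 18 [10010]: (0 OR 1) -> 1
  row 19 [10011]: (1 OR 1) -> 1
  row 20 [10100]: (0 OR 1) -> 1
  row 21 [10101]: (1 OR 1) -> 1
  row 22 [10110]: (0 OR 1) -> 1
  row 23 [10111]: (1 OR 1) -> 1
  row 24 [11000]: (0 OR 1) -> 1
  row 25 [11001]: (1 OR 1) -> 1
  row 26 [11010]: (0 OR 1) -> 1
  row 27 [11011]: (1 OR 1) -> 1
  row 28 [11100]: (0 OR 1) -> 1
  row 29 [11101]: (1 OR 1) -> 1
  row 30 [11110]: (0 OR 1) -> 1
  row 31 [11111]: (1 OR 1) -> 1
Full result column, 4 rows per line (a,b,c fixed per line; d,e runs 00..11 left to right):
  rows 0-3 [a,b,c=000]: 0101  = hex 5
  rows 4-7 [a,b,c=001]: 0101  = hex 5
  rows 8-11 [a,b,c=010]: 0101  = hex 5
  rows 12-15 [a,b,c=011]: 0101  = hex 5
  rows 16-19 [a,b,c=100]: 1111  = hex F
  rows 20-23 [a,b,c=101]: 1111  = hex F
  rows 24-27 [a,b,c=110]: 1111  = hex F
  rows 28-31 [a,b,c=111]: 1111  = hex F
Output column (row 0 .. row 31) = 01010101010101011111111111111111
Output column grouped in 4s = 0101 0101 0101 0101 1111 1111 1111 1111 = 0x5555FFFF
Convert to decimal digit by digit (value = value*16 + digit):
  5 -> 5
  5*16 + 5 = 85
  85*16 + 5 = 1365
  1365*16 + 5 = 21845
  21845*16 + 15 (F) = 349535
  349535*16 + 15 (F) = 5592575
  5592575*16 + 15 (F) = 89481215
  89481215*16 + 15 (F) = 1431699455
Decimal = 1431699455

1431699455


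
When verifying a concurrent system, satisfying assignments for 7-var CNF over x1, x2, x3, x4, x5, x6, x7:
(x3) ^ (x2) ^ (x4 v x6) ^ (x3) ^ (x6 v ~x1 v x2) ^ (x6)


CNF with 6 clauses over 7 vars (128 assignments).
An assignment satisfies CNF iff every clause has >=1 true literal.
Check each row (bits = x1,x2,x3,x4,x5,x6,x7; clause T/F shown):
  row 0 [0000000]: clauses=FFFFTF -> 0
  row 1 [0000001]: clauses=FFFFTF -> 0
  row 2 [0000010]: clauses=FFTFTT -> 0
  row 3 [0000011]: clauses=FFTFTT -> 0
  row 4 [0000100]: clauses=FFFFTF -> 0
  (every remaining row is evaluated the same way; all 128 results are listed next)
Full result column, 8 rows per line (x1,x2,x3,x4 fixed per line; x5,x6,x7 runs 000..111 left to right):
  rows 0-7 [x1,x2,x3,x4=0000]: 00000000  (ones: 0)
  rows 8-15 [x1,x2,x3,x4=0001]: 00000000  (ones: 0)
  rows 16-23 [x1,x2,x3,x4=0010]: 00000000  (ones: 0)
  rows 24-31 [x1,x2,x3,x4=0011]: 00000000  (ones: 0)
  rows 32-39 [x1,x2,x3,x4=0100]: 00000000  (ones: 0)
  rows 40-47 [x1,x2,x3,x4=0101]: 00000000  (ones: 0)
  rows 48-55 [x1,x2,x3,x4=0110]: 00110011  (ones: 4)
  rows 56-63 [x1,x2,x3,x4=0111]: 00110011  (ones: 4)
  rows 64-71 [x1,x2,x3,x4=1000]: 00000000  (ones: 0)
  rows 72-79 [x1,x2,x3,x4=1001]: 00000000  (ones: 0)
  rows 80-87 [x1,x2,x3,x4=1010]: 00000000  (ones: 0)
  rows 88-95 [x1,x2,x3,x4=1011]: 00000000  (ones: 0)
  rows 96-103 [x1,x2,x3,x4=1100]: 00000000  (ones: 0)
  rows 104-111 [x1,x2,x3,x4=1101]: 00000000  (ones: 0)
  rows 112-119 [x1,x2,x3,x4=1110]: 00110011  (ones: 4)
  rows 120-127 [x1,x2,x3,x4=1111]: 00110011  (ones: 4)
Satisfying assignments = 0+0+0+0+0+0+4+4+0+0+0+0+0+0+4+4 = 16

16


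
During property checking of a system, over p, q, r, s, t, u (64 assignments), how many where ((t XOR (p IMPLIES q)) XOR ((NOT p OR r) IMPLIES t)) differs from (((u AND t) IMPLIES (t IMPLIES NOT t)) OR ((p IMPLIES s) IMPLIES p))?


F1 = ((t XOR (p IMPLIES q)) XOR ((NOT p OR r) IMPLIES t))
F2 = (((u AND t) IMPLIES (t IMPLIES NOT t)) OR ((p IMPLIES s) IMPLIES p))
Evaluate both on each of 64 rows (bits = p,q,r,s,t,u):
  row 0 [000000]: F1=1 F2=1 -> 0
  row 1 [000001]: F1=1 F2=1 -> 0
  row 2 [000010]: F1=1 F2=1 -> 0
  row 3 [000011]: F1=1 F2=0 (differ) -> 1
  row 4 [000100]: F1=1 F2=1 -> 0
  (every remaining row is evaluated the same way; all 64 results are listed next)
Full result column, 8 rows per line (p,q,r fixed per line; s,t,u runs 000..111 left to right):
  rows 0-7 [p,q,r=000]: 00010001  (ones: 2)
  rows 8-15 [p,q,r=001]: 00010001  (ones: 2)
  rows 16-23 [p,q,r=010]: 00010001  (ones: 2)
  rows 24-31 [p,q,r=011]: 00010001  (ones: 2)
  rows 32-39 [p,q,r=100]: 00110011  (ones: 4)
  rows 40-47 [p,q,r=101]: 11111111  (ones: 8)
  rows 48-55 [p,q,r=110]: 11001100  (ones: 4)
  rows 56-63 [p,q,r=111]: 00000000  (ones: 0)
Disagreements = 2+2+2+2+4+8+4+0 = 24

24


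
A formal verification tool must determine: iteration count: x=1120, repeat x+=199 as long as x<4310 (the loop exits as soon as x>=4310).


Step 1: x goes from 1120 toward 4310 by 199; the body runs while x<4310, so iterations = ceil((bound-start)/step)
Step 2: Distance=3190
Step 3: ceil(3190/199)=17

17


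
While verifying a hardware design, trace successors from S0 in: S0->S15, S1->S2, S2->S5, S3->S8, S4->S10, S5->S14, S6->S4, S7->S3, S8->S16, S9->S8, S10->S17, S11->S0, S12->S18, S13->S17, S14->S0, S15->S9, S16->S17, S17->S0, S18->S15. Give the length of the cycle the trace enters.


Trace from S0 until a state repeats:
  S0 -> S15 -> S9 -> S8 -> S16 -> S17 -> S0
S0 first seen at step 0, revisited at step 6.
Cycle length = 6 - 0 = 6

6


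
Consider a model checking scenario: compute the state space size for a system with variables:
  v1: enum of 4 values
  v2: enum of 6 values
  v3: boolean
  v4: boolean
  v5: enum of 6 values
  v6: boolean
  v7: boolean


State space = product of domain sizes of all variables.
Domain sizes:
  v1 (enum of 4 values): 4
  v2 (enum of 6 values): 6
  v3 (boolean): 2
  v4 (boolean): 2
  v5 (enum of 6 values): 6
  v6 (boolean): 2
  v7 (boolean): 2
Product = 4 * 6 * 2 * 2 * 6 * 2 * 2 = 2304

2304


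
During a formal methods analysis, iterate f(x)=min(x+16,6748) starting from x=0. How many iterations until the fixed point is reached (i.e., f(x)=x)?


Step 1: x=0, cap=6748, increment=16
Step 2: x grows by 16 each step until capped at 6748; fixed point is x=6748
Step 3: iterations = ceil(6748/16) = 422

422


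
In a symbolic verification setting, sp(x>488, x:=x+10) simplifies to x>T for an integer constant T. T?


Formula: sp(P, x:=E) = exists old_x. (x = E[old_x/x]) AND P[old_x/x] (old_x is the value of x before the assignment; eliminate old_x by solving x = E[old_x/x] for old_x)
Step 1: Precondition P: x>488, i.e. old_x > 488
Step 2: Assignment gives x = old_x + 10, so old_x = x - 10
Step 3: Substitute into P: x - 10 > 488
Step 4: Simplify: x > 488+10 = 498

498


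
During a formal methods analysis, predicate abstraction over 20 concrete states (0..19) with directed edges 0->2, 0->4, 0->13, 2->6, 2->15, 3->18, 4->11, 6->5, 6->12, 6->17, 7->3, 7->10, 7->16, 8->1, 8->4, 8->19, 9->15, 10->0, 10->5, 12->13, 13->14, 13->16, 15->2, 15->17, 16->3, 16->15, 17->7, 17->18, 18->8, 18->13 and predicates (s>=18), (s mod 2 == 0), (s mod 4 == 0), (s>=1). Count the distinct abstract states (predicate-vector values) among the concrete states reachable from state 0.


BFS from 0:
Concrete reachable: {0, 1, 2, 3, 4, 5, 6, 7, 8, 10, 11, 12, 13, 14, 15, 16, 17, 18, 19}
Abstract via predicates (s>=18), (s mod 2 == 0), (s mod 4 == 0), (s>=1):
  (0,0,0,1) <- {1, 3, 5, 7, 11, 13, 15, 17}
  (0,1,0,1) <- {2, 6, 10, 14}
  (0,1,1,0) <- {0}
  (0,1,1,1) <- {4, 8, 12, 16}
  (1,0,0,1) <- {19}
  (1,1,0,1) <- {18}
Distinct abstract states = 6

6


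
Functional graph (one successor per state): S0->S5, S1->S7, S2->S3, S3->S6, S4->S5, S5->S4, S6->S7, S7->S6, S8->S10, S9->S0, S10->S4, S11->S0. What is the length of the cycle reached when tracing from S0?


Trace from S0 until a state repeats:
  S0 -> S5 -> S4 -> S5
S5 first seen at step 1, revisited at step 3.
Cycle length = 3 - 1 = 2

2


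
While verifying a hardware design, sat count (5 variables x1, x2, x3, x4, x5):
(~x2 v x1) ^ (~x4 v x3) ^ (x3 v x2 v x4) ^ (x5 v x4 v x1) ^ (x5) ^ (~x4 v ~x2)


CNF with 6 clauses over 5 vars (32 assignments).
An assignment satisfies CNF iff every clause has >=1 true literal.
Check each row (bits = x1,x2,x3,x4,x5; clause T/F shown):
  row 0 [00000]: clauses=TTFFFT -> 0
  row 1 [00001]: clauses=TTFTTT -> 0
  row 2 [00010]: clauses=TFTTFT -> 0
  row 3 [00011]: clauses=TFTTTT -> 0
  row 4 [00100]: clauses=TTTFFT -> 0
  row 5 [00101]: clauses=TTTTTT -> 1
  row 6 [00110]: clauses=TTTTFT -> 0
  row 7 [00111]: clauses=TTTTTT -> 1
  row 8 [01000]: clauses=FTTFFT -> 0
  row 9 [01001]: clauses=FTTTTT -> 0
  row 10 [01010]: clauses=FFTTFF -> 0
  row 11 [01011]: clauses=FFTTTF -> 0
  row 12 [01100]: clauses=FTTFFT -> 0
  row 13 [01101]: clauses=FTTTTT -> 0
  row 14 [01110]: clauses=FTTTFF -> 0
  row 15 [01111]: clauses=FTTTTF -> 0
  row 16 [10000]: clauses=TTFTFT -> 0
  row 17 [10001]: clauses=TTFTTT -> 0
  row 18 [10010]: clauses=TFTTFT -> 0
  row 19 [10011]: clauses=TFTTTT -> 0
  row 20 [10100]: clauses=TTTTFT -> 0
  row 21 [10101]: clauses=TTTTTT -> 1
  row 22 [10110]: clauses=TTTTFT -> 0
  row 23 [10111]: clauses=TTTTTT -> 1
  row 24 [11000]: clauses=TTTTFT -> 0
  row 25 [11001]: clauses=TTTTTT -> 1
  row 26 [11010]: clauses=TFTTFF -> 0
  row 27 [11011]: clauses=TFTTTF -> 0
  row 28 [11100]: clauses=TTTTFT -> 0
  row 29 [11101]: clauses=TTTTTT -> 1
  row 30 [11110]: clauses=TTTTFF -> 0
  row 31 [11111]: clauses=TTTTTF -> 0
Full result column, 8 rows per line (x1,x2 fixed per line; x3,x4,x5 runs 000..111 left to right):
  rows 0-7 [x1,x2=00]: 00000101  (ones: 2)
  rows 8-15 [x1,x2=01]: 00000000  (ones: 0)
  rows 16-23 [x1,x2=10]: 00000101  (ones: 2)
  rows 24-31 [x1,x2=11]: 01000100  (ones: 2)
Satisfying assignments = 2+0+2+2 = 6

6


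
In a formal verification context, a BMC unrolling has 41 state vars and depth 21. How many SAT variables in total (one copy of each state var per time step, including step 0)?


BMC unrolls to depth k, creating one copy of each state var for steps 0..k.
Step count = 21 + 1 = 22 (steps 0 through 21)
Vars per step = 41
Total = 41 * 22 = 902

902


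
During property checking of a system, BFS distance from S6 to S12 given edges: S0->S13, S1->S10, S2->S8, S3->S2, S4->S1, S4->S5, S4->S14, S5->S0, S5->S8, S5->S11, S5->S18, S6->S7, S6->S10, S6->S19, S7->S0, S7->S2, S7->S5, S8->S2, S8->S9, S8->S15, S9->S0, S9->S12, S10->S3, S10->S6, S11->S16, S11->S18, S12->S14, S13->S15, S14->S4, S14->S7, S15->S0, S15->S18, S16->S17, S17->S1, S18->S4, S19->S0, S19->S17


BFS layer-by-layer from S6:
  dist 0: {S6}
  dist 1: {S7, S10, S19}
  dist 2: {S0, S2, S3, S5, S17}
  dist 3: {S1, S8, S11, S13, S18}
  dist 4: {S4, S9, S15, S16}
  dist 5: {S12, S14}
  -> S12 reached at distance 5
Shortest path length = 5

5


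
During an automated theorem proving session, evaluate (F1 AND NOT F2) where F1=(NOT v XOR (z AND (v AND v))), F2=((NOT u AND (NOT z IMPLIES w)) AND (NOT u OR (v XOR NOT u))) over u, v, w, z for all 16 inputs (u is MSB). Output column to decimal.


F1 = (NOT v XOR (z AND (v AND v)))
F2 = ((NOT u AND (NOT z IMPLIES w)) AND (NOT u OR (v XOR NOT u)))
Counterexample to F1=>F2 is where F1=1 and F2=0.
Evaluate each row (bits = u,v,w,z, MSB first):
  row 0 [0000]: F1=1 F2=0 -> F1&~F2 -> 1
  row 1 [0001]: F1=1 F2=1 -> F1&~F2 -> 0
  row 2 [0010]: F1=1 F2=1 -> F1&~F2 -> 0
  row 3 [0011]: F1=1 F2=1 -> F1&~F2 -> 0
  row 4 [0100]: F1=0 F2=0 -> F1&~F2 -> 0
  row 5 [0101]: F1=1 F2=1 -> F1&~F2 -> 0
  row 6 [0110]: F1=0 F2=1 -> F1&~F2 -> 0
  row 7 [0111]: F1=1 F2=1 -> F1&~F2 -> 0
  row 8 [1000]: F1=1 F2=0 -> F1&~F2 -> 1
  row 9 [1001]: F1=1 F2=0 -> F1&~F2 -> 1
  row 10 [1010]: F1=1 F2=0 -> F1&~F2 -> 1
  row 11 [1011]: F1=1 F2=0 -> F1&~F2 -> 1
  row 12 [1100]: F1=0 F2=0 -> F1&~F2 -> 0
  row 13 [1101]: F1=1 F2=0 -> F1&~F2 -> 1
  row 14 [1110]: F1=0 F2=0 -> F1&~F2 -> 0
  row 15 [1111]: F1=1 F2=0 -> F1&~F2 -> 1
Full result column, 4 rows per line (u,v fixed per line; w,z runs 00..11 left to right):
  rows 0-3 [u,v=00]: 1000  = hex 8
  rows 4-7 [u,v=01]: 0000  = hex 0
  rows 8-11 [u,v=10]: 1111  = hex F
  rows 12-15 [u,v=11]: 0101  = hex 5
Counterexample vector (row 0 .. row 15) = 1000000011110101
Output column grouped in 4s = 1000 0000 1111 0101 = 0x80F5
Convert to decimal digit by digit (value = value*16 + digit):
  8 -> 8
  8*16 + 0 = 128
  128*16 + 15 (F) = 2063
  2063*16 + 5 = 33013
Decimal = 33013

33013


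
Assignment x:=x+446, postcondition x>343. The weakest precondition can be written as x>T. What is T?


Formula: wp(x:=E, P) = P[E/x] (substitute E for x in postcondition)
Step 1: Postcondition: x>343
Step 2: Substitute x+446 for x: x+446>343
Step 3: Solve for x: x > 343-446 = -103

-103


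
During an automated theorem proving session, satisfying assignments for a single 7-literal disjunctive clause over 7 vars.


Step 1: Total=2^7=128
Step 2: Unsat when all 7 false: 2^0=1
Step 3: Sat=128-1=127

127


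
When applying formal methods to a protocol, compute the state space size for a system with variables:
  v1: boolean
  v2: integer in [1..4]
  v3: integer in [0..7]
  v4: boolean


State space = product of domain sizes of all variables.
Domain sizes:
  v1 (boolean): 2
  v2 (integer in [1..4]): 4
  v3 (integer in [0..7]): 8
  v4 (boolean): 2
Product = 2 * 4 * 8 * 2 = 128

128


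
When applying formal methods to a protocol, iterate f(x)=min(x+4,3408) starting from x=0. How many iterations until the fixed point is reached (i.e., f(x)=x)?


Step 1: x=0, cap=3408, increment=4
Step 2: x grows by 4 each step until capped at 3408; fixed point is x=3408
Step 3: iterations = ceil(3408/4) = 852

852


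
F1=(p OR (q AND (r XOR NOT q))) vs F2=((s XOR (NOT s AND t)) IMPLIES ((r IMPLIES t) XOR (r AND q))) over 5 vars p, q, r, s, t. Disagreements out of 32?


F1 = (p OR (q AND (r XOR NOT q)))
F2 = ((s XOR (NOT s AND t)) IMPLIES ((r IMPLIES t) XOR (r AND q)))
Evaluate both on each of 32 rows (bits = p,q,r,s,t):
  row 0 [00000]: F1=0 F2=1 (differ) -> 1
  row 1 [00001]: F1=0 F2=1 (differ) -> 1
  row 2 [00010]: F1=0 F2=1 (differ) -> 1
  row 3 [00011]: F1=0 F2=1 (differ) -> 1
  row 4 [00100]: F1=0 F2=1 (differ) -> 1
  row 5 [00101]: F1=0 F2=1 (differ) -> 1
  row 6 [00110]: F1=0 F2=0 -> 0
  row 7 [00111]: F1=0 F2=1 (differ) -> 1
  row 8 [01000]: F1=0 F2=1 (differ) -> 1
  row 9 [01001]: F1=0 F2=1 (differ) -> 1
  row 10 [01010]: F1=0 F2=1 (differ) -> 1
  row 11 [01011]: F1=0 F2=1 (differ) -> 1
  row 12 [01100]: F1=1 F2=1 -> 0
  row 13 [01101]: F1=1 F2=0 (differ) -> 1
  row 14 [01110]: F1=1 F2=1 -> 0
  row 15 [01111]: F1=1 F2=0 (differ) -> 1
  row 16 [10000]: F1=1 F2=1 -> 0
  row 17 [10001]: F1=1 F2=1 -> 0
  row 18 [10010]: F1=1 F2=1 -> 0
  row 19 [10011]: F1=1 F2=1 -> 0
  row 20 [10100]: F1=1 F2=1 -> 0
  row 21 [10101]: F1=1 F2=1 -> 0
  row 22 [10110]: F1=1 F2=0 (differ) -> 1
  row 23 [10111]: F1=1 F2=1 -> 0
  row 24 [11000]: F1=1 F2=1 -> 0
  row 25 [11001]: F1=1 F2=1 -> 0
  row 26 [11010]: F1=1 F2=1 -> 0
  row 27 [11011]: F1=1 F2=1 -> 0
  row 28 [11100]: F1=1 F2=1 -> 0
  row 29 [11101]: F1=1 F2=0 (differ) -> 1
  row 30 [11110]: F1=1 F2=1 -> 0
  row 31 [11111]: F1=1 F2=0 (differ) -> 1
Full result column, 8 rows per line (p,q fixed per line; r,s,t runs 000..111 left to right):
  rows 0-7 [p,q=00]: 11111101  (ones: 7)
  rows 8-15 [p,q=01]: 11110101  (ones: 6)
  rows 16-23 [p,q=10]: 00000010  (ones: 1)
  rows 24-31 [p,q=11]: 00000101  (ones: 2)
Disagreements = 7+6+1+2 = 16

16


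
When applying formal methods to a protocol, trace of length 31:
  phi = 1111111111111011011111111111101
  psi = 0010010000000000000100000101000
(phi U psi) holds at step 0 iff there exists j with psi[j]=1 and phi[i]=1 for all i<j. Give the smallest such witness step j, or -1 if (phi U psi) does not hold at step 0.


(phi U psi) at 0: need smallest j with psi[j]=1 and phi[i]=1 for all i in [0,j).
Scan from step 0:
  step 0: phi=1, psi=0 -> continue
  step 1: phi=1, psi=0 -> continue
  step 2: psi=1 and phi held for [0,2) -> witness found
Witness step = 2

2


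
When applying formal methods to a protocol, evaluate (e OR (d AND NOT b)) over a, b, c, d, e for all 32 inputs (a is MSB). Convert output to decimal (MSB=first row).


Formula: (e OR (d AND NOT b)) over a, b, c, d, e (32 rows)
Evaluate each row (bits = a,b,c,d,e, MSB first):
  row 0 [00000]: (0 OR (0 AND NOT 0)) -> 0
  row 1 [00001]: (1 OR (0 AND NOT 0)) -> 1
  row 2 [00010]: (0 OR (1 AND NOT 0)) -> 1
  row 3 [00011]: (1 OR (1 AND NOT 0)) -> 1
  row 4 [00100]: (0 OR (0 AND NOT 0)) -> 0
  row 5 [00101]: (1 OR (0 AND NOT 0)) -> 1
  row 6 [00110]: (0 OR (1 AND NOT 0)) -> 1
  row 7 [00111]: (1 OR (1 AND NOT 0)) -> 1
  row 8 [01000]: (0 OR (0 AND NOT 1)) -> 0
  row 9 [01001]: (1 OR (0 AND NOT 1)) -> 1
  row 10 [01010]: (0 OR (1 AND NOT 1)) -> 0
  row 11 [01011]: (1 OR (1 AND NOT 1)) -> 1
  row 12 [01100]: (0 OR (0 AND NOT 1)) -> 0
  row 13 [01101]: (1 OR (0 AND NOT 1)) -> 1
  row 14 [01110]: (0 OR (1 AND NOT 1)) -> 0
  row 15 [01111]: (1 OR (1 AND NOT 1)) -> 1
  row 16 [10000]: (0 OR (0 AND NOT 0)) -> 0
  row 17 [10001]: (1 OR (0 AND NOT 0)) -> 1
  row 18 [10010]: (0 OR (1 AND NOT 0)) -> 1
  row 19 [10011]: (1 OR (1 AND NOT 0)) -> 1
  row 20 [10100]: (0 OR (0 AND NOT 0)) -> 0
  row 21 [10101]: (1 OR (0 AND NOT 0)) -> 1
  row 22 [10110]: (0 OR (1 AND NOT 0)) -> 1
  row 23 [10111]: (1 OR (1 AND NOT 0)) -> 1
  row 24 [11000]: (0 OR (0 AND NOT 1)) -> 0
  row 25 [11001]: (1 OR (0 AND NOT 1)) -> 1
  row 26 [11010]: (0 OR (1 AND NOT 1)) -> 0
  row 27 [11011]: (1 OR (1 AND NOT 1)) -> 1
  row 28 [11100]: (0 OR (0 AND NOT 1)) -> 0
  row 29 [11101]: (1 OR (0 AND NOT 1)) -> 1
  row 30 [11110]: (0 OR (1 AND NOT 1)) -> 0
  row 31 [11111]: (1 OR (1 AND NOT 1)) -> 1
Full result column, 4 rows per line (a,b,c fixed per line; d,e runs 00..11 left to right):
  rows 0-3 [a,b,c=000]: 0111  = hex 7
  rows 4-7 [a,b,c=001]: 0111  = hex 7
  rows 8-11 [a,b,c=010]: 0101  = hex 5
  rows 12-15 [a,b,c=011]: 0101  = hex 5
  rows 16-19 [a,b,c=100]: 0111  = hex 7
  rows 20-23 [a,b,c=101]: 0111  = hex 7
  rows 24-27 [a,b,c=110]: 0101  = hex 5
  rows 28-31 [a,b,c=111]: 0101  = hex 5
Output column (row 0 .. row 31) = 01110111010101010111011101010101
Output column grouped in 4s = 0111 0111 0101 0101 0111 0111 0101 0101 = 0x77557755
Convert to decimal digit by digit (value = value*16 + digit):
  7 -> 7
  7*16 + 7 = 119
  119*16 + 5 = 1909
  1909*16 + 5 = 30549
  30549*16 + 7 = 488791
  488791*16 + 7 = 7820663
  7820663*16 + 5 = 125130613
  125130613*16 + 5 = 2002089813
Decimal = 2002089813

2002089813


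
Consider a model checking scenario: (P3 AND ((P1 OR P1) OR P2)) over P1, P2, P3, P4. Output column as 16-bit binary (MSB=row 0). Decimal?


Formula: (P3 AND ((P1 OR P1) OR P2)) over P1, P2, P3, P4 (16 rows)
Evaluate each row (bits = P1,P2,P3,P4, MSB first):
  row 0 [0000]: (0 AND ((0 OR 0) OR 0)) -> 0
  row 1 [0001]: (0 AND ((0 OR 0) OR 0)) -> 0
  row 2 [0010]: (1 AND ((0 OR 0) OR 0)) -> 0
  row 3 [0011]: (1 AND ((0 OR 0) OR 0)) -> 0
  row 4 [0100]: (0 AND ((0 OR 0) OR 1)) -> 0
  row 5 [0101]: (0 AND ((0 OR 0) OR 1)) -> 0
  row 6 [0110]: (1 AND ((0 OR 0) OR 1)) -> 1
  row 7 [0111]: (1 AND ((0 OR 0) OR 1)) -> 1
  row 8 [1000]: (0 AND ((1 OR 1) OR 0)) -> 0
  row 9 [1001]: (0 AND ((1 OR 1) OR 0)) -> 0
  row 10 [1010]: (1 AND ((1 OR 1) OR 0)) -> 1
  row 11 [1011]: (1 AND ((1 OR 1) OR 0)) -> 1
  row 12 [1100]: (0 AND ((1 OR 1) OR 1)) -> 0
  row 13 [1101]: (0 AND ((1 OR 1) OR 1)) -> 0
  row 14 [1110]: (1 AND ((1 OR 1) OR 1)) -> 1
  row 15 [1111]: (1 AND ((1 OR 1) OR 1)) -> 1
Full result column, 4 rows per line (P1,P2 fixed per line; P3,P4 runs 00..11 left to right):
  rows 0-3 [P1,P2=00]: 0000  = hex 0
  rows 4-7 [P1,P2=01]: 0011  = hex 3
  rows 8-11 [P1,P2=10]: 0011  = hex 3
  rows 12-15 [P1,P2=11]: 0011  = hex 3
Output column (row 0 .. row 15) = 0000001100110011
Output column grouped in 4s = 0000 0011 0011 0011 = 0x0333
Convert to decimal digit by digit (value = value*16 + digit):
  0 -> 0
  0*16 + 3 = 3
  3*16 + 3 = 51
  51*16 + 3 = 819
Decimal = 819

819


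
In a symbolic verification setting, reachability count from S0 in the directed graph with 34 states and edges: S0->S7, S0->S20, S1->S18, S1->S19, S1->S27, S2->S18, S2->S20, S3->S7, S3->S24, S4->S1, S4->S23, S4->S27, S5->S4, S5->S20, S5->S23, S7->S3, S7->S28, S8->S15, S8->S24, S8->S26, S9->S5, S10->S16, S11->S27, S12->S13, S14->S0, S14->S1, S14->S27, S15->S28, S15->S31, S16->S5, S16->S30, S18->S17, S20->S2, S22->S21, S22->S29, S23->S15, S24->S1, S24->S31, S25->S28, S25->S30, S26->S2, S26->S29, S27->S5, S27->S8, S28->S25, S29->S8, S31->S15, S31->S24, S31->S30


BFS from S0:
  layer 0: {S0}
  layer 1: {S7, S20}
  layer 2: {S2, S3, S28}
  layer 3: {S18, S24, S25}
  layer 4: {S1, S17, S30, S31}
  layer 5: {S15, S19, S27}
  layer 6: {S5, S8}
  layer 7: {S4, S23, S26}
  layer 8: {S29}
Reachable set: {S0, S1, S2, S3, S4, S5, S7, S8, S15, S17, S18, S19, S20, S23, S24, S25, S26, S27, S28, S29, S30, S31}
Count = 22

22
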